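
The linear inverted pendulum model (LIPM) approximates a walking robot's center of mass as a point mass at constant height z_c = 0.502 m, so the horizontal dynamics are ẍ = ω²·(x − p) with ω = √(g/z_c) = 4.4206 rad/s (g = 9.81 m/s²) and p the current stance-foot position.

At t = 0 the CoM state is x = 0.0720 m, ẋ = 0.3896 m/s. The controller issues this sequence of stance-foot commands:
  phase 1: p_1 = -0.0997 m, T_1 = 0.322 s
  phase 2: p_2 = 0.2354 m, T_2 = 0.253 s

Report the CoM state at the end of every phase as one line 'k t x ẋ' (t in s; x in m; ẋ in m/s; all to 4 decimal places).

phase 1: p=-0.0997, T=0.322, ωT=1.423433, cosh=2.196117, sinh=1.955231; start (x,ẋ)=(0.072000, 0.389600) → end (x,ẋ)=(0.449693, 2.339661)
phase 2: p=0.2354, T=0.253, ωT=1.118412, cosh=1.693394, sinh=1.366596; start (x,ẋ)=(0.449693, 2.339661) → end (x,ẋ)=(1.321572, 5.256553)

1 0.3220 0.4497 2.3397
2 0.5750 1.3216 5.2566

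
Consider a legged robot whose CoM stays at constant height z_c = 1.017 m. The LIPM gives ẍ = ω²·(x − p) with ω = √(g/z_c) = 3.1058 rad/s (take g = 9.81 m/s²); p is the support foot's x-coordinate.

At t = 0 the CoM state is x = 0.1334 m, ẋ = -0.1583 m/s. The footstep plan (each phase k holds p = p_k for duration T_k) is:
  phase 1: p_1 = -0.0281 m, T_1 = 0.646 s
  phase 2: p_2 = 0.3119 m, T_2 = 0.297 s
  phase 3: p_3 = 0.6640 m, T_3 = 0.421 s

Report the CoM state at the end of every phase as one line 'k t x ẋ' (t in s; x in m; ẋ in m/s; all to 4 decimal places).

phase 1: p=-0.0281, T=0.646, ωT=2.006347, cosh=3.785291, sinh=3.650812; start (x,ẋ)=(0.133400, -0.158300) → end (x,ẋ)=(0.397146, 1.231987)
phase 2: p=0.3119, T=0.297, ωT=0.922423, cosh=1.456466, sinh=1.058911; start (x,ẋ)=(0.397146, 1.231987) → end (x,ẋ)=(0.856099, 2.074700)
phase 3: p=0.6640, T=0.421, ωT=1.307542, cosh=1.983779, sinh=1.713295; start (x,ẋ)=(0.856099, 2.074700) → end (x,ẋ)=(2.189577, 5.137933)

1 0.6460 0.3971 1.2320
2 0.9430 0.8561 2.0747
3 1.3640 2.1896 5.1379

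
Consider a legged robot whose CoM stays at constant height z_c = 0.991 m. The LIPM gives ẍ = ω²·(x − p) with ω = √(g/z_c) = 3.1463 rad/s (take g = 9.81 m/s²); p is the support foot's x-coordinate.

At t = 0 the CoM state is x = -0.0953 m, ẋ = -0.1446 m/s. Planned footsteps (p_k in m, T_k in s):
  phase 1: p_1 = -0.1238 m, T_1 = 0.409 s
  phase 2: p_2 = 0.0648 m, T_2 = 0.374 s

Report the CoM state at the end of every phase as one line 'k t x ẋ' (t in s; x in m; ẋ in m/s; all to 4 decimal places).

phase 1: p=-0.1238, T=0.409, ωT=1.286837, cosh=1.948728, sinh=1.672585; start (x,ẋ)=(-0.095300, -0.144600) → end (x,ẋ)=(-0.145131, -0.131806)
phase 2: p=0.0648, T=0.374, ωT=1.176716, cosh=1.775997, sinh=1.467708; start (x,ẋ)=(-0.145131, -0.131806) → end (x,ẋ)=(-0.369523, -1.203518)

1 0.4090 -0.1451 -0.1318
2 0.7830 -0.3695 -1.2035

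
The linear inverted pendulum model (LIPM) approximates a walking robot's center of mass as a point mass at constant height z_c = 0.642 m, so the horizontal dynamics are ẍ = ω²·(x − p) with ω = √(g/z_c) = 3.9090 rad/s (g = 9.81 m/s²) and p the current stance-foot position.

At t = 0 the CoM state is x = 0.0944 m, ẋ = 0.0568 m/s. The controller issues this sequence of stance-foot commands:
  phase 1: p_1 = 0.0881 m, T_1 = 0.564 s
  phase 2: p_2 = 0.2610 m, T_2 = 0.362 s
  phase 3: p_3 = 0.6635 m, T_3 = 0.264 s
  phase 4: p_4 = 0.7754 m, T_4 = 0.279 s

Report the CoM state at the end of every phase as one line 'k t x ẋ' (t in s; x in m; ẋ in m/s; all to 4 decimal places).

1 0.5640 0.1821 0.3709
2 0.9260 0.2728 0.2111
3 1.1900 0.1117 -1.5374
4 1.4690 -0.8428 -5.9705

phase 1: p=0.0881, T=0.564, ωT=2.204676, cosh=4.588800, sinh=4.478514; start (x,ẋ)=(0.094400, 0.056800) → end (x,ẋ)=(0.182085, 0.370935)
phase 2: p=0.2610, T=0.362, ωT=1.415058, cosh=2.179818, sinh=1.936907; start (x,ẋ)=(0.182085, 0.370935) → end (x,ẋ)=(0.272777, 0.211074)
phase 3: p=0.6635, T=0.264, ωT=1.031976, cosh=1.581454, sinh=1.225152; start (x,ẋ)=(0.272777, 0.211074) → end (x,ẋ)=(0.111744, -1.537414)
phase 4: p=0.7754, T=0.279, ωT=1.090611, cosh=1.656052, sinh=1.320040; start (x,ẋ)=(0.111744, -1.537414) → end (x,ẋ)=(-0.842821, -5.970525)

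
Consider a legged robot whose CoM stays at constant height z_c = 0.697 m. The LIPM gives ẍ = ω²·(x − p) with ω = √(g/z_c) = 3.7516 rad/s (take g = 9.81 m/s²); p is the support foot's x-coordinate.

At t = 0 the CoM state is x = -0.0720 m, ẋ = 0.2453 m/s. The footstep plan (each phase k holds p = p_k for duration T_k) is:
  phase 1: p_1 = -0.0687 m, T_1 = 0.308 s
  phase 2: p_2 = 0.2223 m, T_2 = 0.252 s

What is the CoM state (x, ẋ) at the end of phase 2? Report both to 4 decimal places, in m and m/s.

phase 1: p=-0.0687, T=0.308, ωT=1.155493, cosh=1.745245, sinh=1.430343; start (x,ẋ)=(-0.072000, 0.245300) → end (x,ẋ)=(0.019064, 0.410401)
phase 2: p=0.2223, T=0.252, ωT=0.945403, cosh=1.481187, sinh=1.092664; start (x,ẋ)=(0.019064, 0.410401) → end (x,ẋ)=(0.040800, -0.225232)

x = 0.0408, ẋ = -0.2252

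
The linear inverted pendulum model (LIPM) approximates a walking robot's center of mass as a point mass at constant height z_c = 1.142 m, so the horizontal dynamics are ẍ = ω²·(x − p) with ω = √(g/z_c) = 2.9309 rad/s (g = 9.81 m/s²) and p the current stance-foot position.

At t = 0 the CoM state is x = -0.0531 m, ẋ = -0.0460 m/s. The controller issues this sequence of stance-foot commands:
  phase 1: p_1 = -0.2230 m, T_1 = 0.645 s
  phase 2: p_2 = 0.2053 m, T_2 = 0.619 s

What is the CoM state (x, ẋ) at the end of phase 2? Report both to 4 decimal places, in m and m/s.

x = 1.9917, ẋ = 5.4271

phase 1: p=-0.2230, T=0.645, ωT=1.890430, cosh=3.386613, sinh=3.235606; start (x,ẋ)=(-0.053100, -0.046000) → end (x,ẋ)=(0.301603, 1.455418)
phase 2: p=0.2053, T=0.619, ωT=1.814227, cosh=3.149648, sinh=2.986684; start (x,ẋ)=(0.301603, 1.455418) → end (x,ẋ)=(1.991740, 5.427060)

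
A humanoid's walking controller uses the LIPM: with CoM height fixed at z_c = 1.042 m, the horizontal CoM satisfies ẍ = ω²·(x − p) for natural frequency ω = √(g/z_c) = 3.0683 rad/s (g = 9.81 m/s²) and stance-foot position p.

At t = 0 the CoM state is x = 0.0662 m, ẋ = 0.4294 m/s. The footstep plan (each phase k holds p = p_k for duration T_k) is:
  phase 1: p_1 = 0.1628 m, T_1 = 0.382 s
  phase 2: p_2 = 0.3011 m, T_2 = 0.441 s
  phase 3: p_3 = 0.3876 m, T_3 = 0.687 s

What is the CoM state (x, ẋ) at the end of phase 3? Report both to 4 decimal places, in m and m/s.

phase 1: p=0.1628, T=0.382, ωT=1.172091, cosh=1.769227, sinh=1.459508; start (x,ẋ)=(0.066200, 0.429400) → end (x,ẋ)=(0.196147, 0.327111)
phase 2: p=0.3011, T=0.441, ωT=1.353120, cosh=2.063957, sinh=1.805524; start (x,ẋ)=(0.196147, 0.327111) → end (x,ẋ)=(0.276968, 0.093714)
phase 3: p=0.3876, T=0.687, ωT=2.107922, cosh=4.176305, sinh=4.054815; start (x,ẋ)=(0.276968, 0.093714) → end (x,ẋ)=(0.049411, -0.985041)

x = 0.0494, ẋ = -0.9850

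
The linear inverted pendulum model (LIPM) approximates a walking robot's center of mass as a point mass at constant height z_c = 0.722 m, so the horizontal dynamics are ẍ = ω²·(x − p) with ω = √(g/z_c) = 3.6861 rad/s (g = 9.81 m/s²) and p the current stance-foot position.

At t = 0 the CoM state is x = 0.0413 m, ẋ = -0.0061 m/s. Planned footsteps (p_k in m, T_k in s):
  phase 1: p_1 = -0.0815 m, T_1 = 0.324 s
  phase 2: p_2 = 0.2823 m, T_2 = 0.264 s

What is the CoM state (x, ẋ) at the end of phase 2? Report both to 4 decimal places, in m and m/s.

phase 1: p=-0.0815, T=0.324, ωT=1.194296, cosh=1.802076, sinh=1.499159; start (x,ẋ)=(0.041300, -0.006100) → end (x,ẋ)=(0.137314, 0.667606)
phase 2: p=0.2823, T=0.264, ωT=0.973130, cosh=1.512057, sinh=1.134159; start (x,ẋ)=(0.137314, 0.667606) → end (x,ẋ)=(0.268485, 0.403327)

x = 0.2685, ẋ = 0.4033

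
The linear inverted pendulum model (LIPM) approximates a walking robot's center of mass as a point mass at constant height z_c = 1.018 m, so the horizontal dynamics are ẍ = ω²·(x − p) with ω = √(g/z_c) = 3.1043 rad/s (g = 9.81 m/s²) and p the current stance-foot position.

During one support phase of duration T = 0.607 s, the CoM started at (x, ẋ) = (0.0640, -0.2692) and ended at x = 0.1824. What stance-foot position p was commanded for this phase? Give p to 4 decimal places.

p = -0.1038

ωT = 3.1043·0.607 = 1.884310; cosh(ωT) = 3.366873, sinh(ωT) = 3.214939
x(T) = p + (x₀−p)·cosh(ωT) + (ẋ₀/ω)·sinh(ωT) ⇒ p·(1 − cosh) = x(T) − x₀·cosh − (ẋ₀/ω)·sinh
numerator   = 0.1824 − (0.0640)·3.366873 − (-0.2692/3.1043)·3.214939 = 0.245715
denominator = 1 − 3.366873 = -2.366873
p = 0.245715 / -2.366873 = -0.1038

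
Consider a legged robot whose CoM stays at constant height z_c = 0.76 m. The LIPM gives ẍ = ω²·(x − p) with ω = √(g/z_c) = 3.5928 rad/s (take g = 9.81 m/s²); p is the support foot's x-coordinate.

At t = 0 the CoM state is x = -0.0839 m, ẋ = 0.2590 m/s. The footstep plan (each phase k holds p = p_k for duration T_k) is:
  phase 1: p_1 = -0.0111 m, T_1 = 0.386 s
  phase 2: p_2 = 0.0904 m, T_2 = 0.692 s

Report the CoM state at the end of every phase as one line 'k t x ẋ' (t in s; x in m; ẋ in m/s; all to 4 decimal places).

phase 1: p=-0.0111, T=0.386, ωT=1.386821, cosh=2.125987, sinh=1.876119; start (x,ẋ)=(-0.083900, 0.259000) → end (x,ẋ)=(-0.030625, 0.059921)
phase 2: p=0.0904, T=0.692, ωT=2.486218, cosh=6.049483, sinh=5.966259; start (x,ẋ)=(-0.030625, 0.059921) → end (x,ẋ)=(-0.542233, -2.231751)

1 0.3860 -0.0306 0.0599
2 1.0780 -0.5422 -2.2318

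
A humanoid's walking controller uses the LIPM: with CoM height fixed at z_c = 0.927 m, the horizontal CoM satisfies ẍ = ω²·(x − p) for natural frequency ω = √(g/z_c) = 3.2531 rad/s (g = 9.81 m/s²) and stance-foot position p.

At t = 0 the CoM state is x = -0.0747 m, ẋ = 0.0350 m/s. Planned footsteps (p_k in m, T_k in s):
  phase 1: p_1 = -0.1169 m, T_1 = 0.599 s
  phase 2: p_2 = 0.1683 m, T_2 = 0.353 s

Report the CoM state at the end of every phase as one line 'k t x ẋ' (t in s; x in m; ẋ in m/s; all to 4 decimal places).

1 0.5990 0.0712 0.5973
2 0.9520 0.2602 0.5885

phase 1: p=-0.1169, T=0.599, ωT=1.948607, cosh=3.580688, sinh=3.438215; start (x,ẋ)=(-0.074700, 0.035000) → end (x,ẋ)=(0.071197, 0.597325)
phase 2: p=0.1683, T=0.353, ωT=1.148344, cosh=1.735065, sinh=1.417903; start (x,ẋ)=(0.071197, 0.597325) → end (x,ẋ)=(0.260171, 0.588501)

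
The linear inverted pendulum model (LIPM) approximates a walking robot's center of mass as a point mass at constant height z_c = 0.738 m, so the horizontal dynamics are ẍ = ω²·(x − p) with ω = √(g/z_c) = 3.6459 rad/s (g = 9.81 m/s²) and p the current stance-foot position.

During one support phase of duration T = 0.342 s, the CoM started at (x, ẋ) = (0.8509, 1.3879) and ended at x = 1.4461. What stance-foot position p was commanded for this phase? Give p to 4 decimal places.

p = 0.8649

ωT = 3.6459·0.342 = 1.246898; cosh(ωT) = 1.883463, sinh(ωT) = 1.596069
x(T) = p + (x₀−p)·cosh(ωT) + (ẋ₀/ω)·sinh(ωT) ⇒ p·(1 − cosh) = x(T) − x₀·cosh − (ẋ₀/ω)·sinh
numerator   = 1.4461 − (0.8509)·1.883463 − (1.3879/3.6459)·1.596069 = -0.764121
denominator = 1 − 1.883463 = -0.883463
p = -0.764121 / -0.883463 = 0.8649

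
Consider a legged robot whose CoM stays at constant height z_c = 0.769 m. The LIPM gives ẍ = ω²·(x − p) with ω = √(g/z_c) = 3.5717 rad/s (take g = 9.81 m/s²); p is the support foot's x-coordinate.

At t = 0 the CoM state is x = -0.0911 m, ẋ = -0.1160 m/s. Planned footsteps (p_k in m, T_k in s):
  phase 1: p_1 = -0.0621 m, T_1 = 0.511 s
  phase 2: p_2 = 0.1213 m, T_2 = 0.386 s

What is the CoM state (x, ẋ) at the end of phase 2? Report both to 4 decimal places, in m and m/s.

x = -1.0227, ẋ = -3.9216

phase 1: p=-0.0621, T=0.511, ωT=1.825139, cosh=3.182425, sinh=3.021230; start (x,ẋ)=(-0.091100, -0.116000) → end (x,ẋ)=(-0.252512, -0.682098)
phase 2: p=0.1213, T=0.386, ωT=1.378676, cosh=2.110777, sinh=1.858866; start (x,ẋ)=(-0.252512, -0.682098) → end (x,ẋ)=(-1.022728, -3.921614)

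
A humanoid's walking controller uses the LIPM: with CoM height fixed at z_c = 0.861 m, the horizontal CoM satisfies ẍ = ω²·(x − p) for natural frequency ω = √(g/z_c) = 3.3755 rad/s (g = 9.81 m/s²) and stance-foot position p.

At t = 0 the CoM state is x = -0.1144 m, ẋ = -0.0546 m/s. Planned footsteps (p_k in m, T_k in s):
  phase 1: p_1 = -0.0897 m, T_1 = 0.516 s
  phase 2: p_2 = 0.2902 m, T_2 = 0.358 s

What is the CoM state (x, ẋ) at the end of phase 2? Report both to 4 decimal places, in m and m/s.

x = -0.7933, ẋ = -3.2729

phase 1: p=-0.0897, T=0.516, ωT=1.741758, cosh=2.941290, sinh=2.766078; start (x,ẋ)=(-0.114400, -0.054600) → end (x,ẋ)=(-0.207092, -0.391216)
phase 2: p=0.2902, T=0.358, ωT=1.208429, cosh=1.823443, sinh=1.524777; start (x,ẋ)=(-0.207092, -0.391216) → end (x,ẋ)=(-0.793304, -3.272866)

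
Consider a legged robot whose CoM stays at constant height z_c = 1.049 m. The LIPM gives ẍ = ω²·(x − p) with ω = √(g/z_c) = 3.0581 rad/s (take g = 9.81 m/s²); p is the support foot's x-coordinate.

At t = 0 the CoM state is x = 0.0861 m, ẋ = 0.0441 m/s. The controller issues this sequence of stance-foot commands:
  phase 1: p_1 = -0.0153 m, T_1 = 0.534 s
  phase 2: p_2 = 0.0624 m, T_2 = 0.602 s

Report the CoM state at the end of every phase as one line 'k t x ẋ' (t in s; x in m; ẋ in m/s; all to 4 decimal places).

phase 1: p=-0.0153, T=0.534, ωT=1.633025, cosh=2.657339, sinh=2.462001; start (x,ẋ)=(0.086100, 0.044100) → end (x,ẋ)=(0.289658, 0.880634)
phase 2: p=0.0624, T=0.602, ωT=1.840976, cosh=3.230675, sinh=3.072013; start (x,ẋ)=(0.289658, 0.880634) → end (x,ẋ)=(1.681237, 4.980022)

1 0.5340 0.2897 0.8806
2 1.1360 1.6812 4.9800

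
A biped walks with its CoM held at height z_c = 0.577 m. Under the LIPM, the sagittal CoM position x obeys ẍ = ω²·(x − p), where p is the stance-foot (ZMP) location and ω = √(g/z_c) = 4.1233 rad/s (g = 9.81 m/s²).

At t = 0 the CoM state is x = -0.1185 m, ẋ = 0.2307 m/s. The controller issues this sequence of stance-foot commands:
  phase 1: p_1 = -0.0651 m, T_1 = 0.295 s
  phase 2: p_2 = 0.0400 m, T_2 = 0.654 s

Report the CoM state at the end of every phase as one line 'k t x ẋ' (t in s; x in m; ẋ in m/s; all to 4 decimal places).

phase 1: p=-0.0651, T=0.295, ωT=1.216373, cosh=1.835615, sinh=1.539312; start (x,ẋ)=(-0.118500, 0.230700) → end (x,ẋ)=(-0.076997, 0.084544)
phase 2: p=0.0400, T=0.654, ωT=2.696638, cosh=7.448612, sinh=7.381181; start (x,ẋ)=(-0.076997, 0.084544) → end (x,ẋ)=(-0.680120, -2.931041)

1 0.2950 -0.0770 0.0845
2 0.9490 -0.6801 -2.9310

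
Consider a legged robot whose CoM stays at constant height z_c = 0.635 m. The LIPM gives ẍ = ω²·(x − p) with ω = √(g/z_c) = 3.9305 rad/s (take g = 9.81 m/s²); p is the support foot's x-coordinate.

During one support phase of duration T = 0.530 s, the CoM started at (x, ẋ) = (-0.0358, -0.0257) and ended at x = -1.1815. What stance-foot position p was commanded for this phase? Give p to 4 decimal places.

p = 0.3281

ωT = 3.9305·0.530 = 2.083165; cosh(ωT) = 4.077189, sinh(ωT) = 3.952654
x(T) = p + (x₀−p)·cosh(ωT) + (ẋ₀/ω)·sinh(ωT) ⇒ p·(1 − cosh) = x(T) − x₀·cosh − (ẋ₀/ω)·sinh
numerator   = -1.1815 − (-0.0358)·4.077189 − (-0.0257/3.9305)·3.952654 = -1.009692
denominator = 1 − 4.077189 = -3.077189
p = -1.009692 / -3.077189 = 0.3281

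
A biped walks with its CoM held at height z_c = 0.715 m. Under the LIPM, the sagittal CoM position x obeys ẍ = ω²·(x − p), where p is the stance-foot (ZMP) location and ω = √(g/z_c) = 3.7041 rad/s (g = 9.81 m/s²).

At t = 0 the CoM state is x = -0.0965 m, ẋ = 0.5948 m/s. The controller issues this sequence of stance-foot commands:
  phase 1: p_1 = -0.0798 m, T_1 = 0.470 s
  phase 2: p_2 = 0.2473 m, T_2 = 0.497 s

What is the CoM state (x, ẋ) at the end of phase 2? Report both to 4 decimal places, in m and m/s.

x = 1.7737, ẋ = 5.8643

phase 1: p=-0.0798, T=0.470, ωT=1.740927, cosh=2.938993, sinh=2.763635; start (x,ẋ)=(-0.096500, 0.594800) → end (x,ẋ)=(0.314900, 1.577159)
phase 2: p=0.2473, T=0.497, ωT=1.840938, cosh=3.230557, sinh=3.071888; start (x,ẋ)=(0.314900, 1.577159) → end (x,ẋ)=(1.773657, 5.864293)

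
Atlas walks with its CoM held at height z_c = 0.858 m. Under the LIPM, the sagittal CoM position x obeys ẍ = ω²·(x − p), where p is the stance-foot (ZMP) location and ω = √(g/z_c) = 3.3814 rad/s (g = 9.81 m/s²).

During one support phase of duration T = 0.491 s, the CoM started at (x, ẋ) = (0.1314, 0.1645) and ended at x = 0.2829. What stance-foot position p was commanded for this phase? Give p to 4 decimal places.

p = 0.1151

ωT = 3.3814·0.491 = 1.660267; cosh(ωT) = 2.725403, sinh(ωT) = 2.535315
x(T) = p + (x₀−p)·cosh(ωT) + (ẋ₀/ω)·sinh(ωT) ⇒ p·(1 − cosh) = x(T) − x₀·cosh − (ẋ₀/ω)·sinh
numerator   = 0.2829 − (0.1314)·2.725403 − (0.1645/3.3814)·2.535315 = -0.198557
denominator = 1 − 2.725403 = -1.725403
p = -0.198557 / -1.725403 = 0.1151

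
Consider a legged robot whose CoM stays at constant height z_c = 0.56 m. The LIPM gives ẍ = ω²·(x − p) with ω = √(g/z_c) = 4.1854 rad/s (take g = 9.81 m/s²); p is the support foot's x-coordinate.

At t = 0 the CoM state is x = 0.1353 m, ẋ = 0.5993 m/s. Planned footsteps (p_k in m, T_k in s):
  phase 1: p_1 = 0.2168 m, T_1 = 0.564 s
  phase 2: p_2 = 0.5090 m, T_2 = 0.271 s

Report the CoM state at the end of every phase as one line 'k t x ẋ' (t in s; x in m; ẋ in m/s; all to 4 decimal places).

1 0.5640 0.5331 1.4124
2 0.8350 1.0205 2.5629

phase 1: p=0.2168, T=0.564, ωT=2.360566, cosh=5.345655, sinh=5.251288; start (x,ẋ)=(0.135300, 0.599300) → end (x,ẋ)=(0.533052, 1.412384)
phase 2: p=0.5090, T=0.271, ωT=1.134243, cosh=1.715243, sinh=1.393578; start (x,ẋ)=(0.533052, 1.412384) → end (x,ẋ)=(1.020524, 2.562867)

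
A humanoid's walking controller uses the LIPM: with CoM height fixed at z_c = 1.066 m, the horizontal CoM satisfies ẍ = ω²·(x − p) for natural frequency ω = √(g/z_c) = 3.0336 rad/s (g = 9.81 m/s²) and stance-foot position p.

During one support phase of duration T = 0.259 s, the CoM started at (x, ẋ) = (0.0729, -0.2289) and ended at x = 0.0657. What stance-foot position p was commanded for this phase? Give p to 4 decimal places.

ωT = 3.0336·0.259 = 0.785702; cosh(ωT) = 1.324873, sinh(ωT) = 0.869074
x(T) = p + (x₀−p)·cosh(ωT) + (ẋ₀/ω)·sinh(ωT) ⇒ p·(1 − cosh) = x(T) − x₀·cosh − (ẋ₀/ω)·sinh
numerator   = 0.0657 − (0.0729)·1.324873 − (-0.2289/3.0336)·0.869074 = 0.034693
denominator = 1 − 1.324873 = -0.324873
p = 0.034693 / -0.324873 = -0.1068

p = -0.1068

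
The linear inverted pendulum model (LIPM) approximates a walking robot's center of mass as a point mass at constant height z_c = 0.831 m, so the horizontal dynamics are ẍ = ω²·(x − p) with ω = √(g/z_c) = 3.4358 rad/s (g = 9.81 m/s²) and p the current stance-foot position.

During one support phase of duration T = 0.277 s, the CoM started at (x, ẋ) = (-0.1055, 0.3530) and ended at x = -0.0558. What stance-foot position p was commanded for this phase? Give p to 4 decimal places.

p = 0.0246

ωT = 3.4358·0.277 = 0.951717; cosh(ωT) = 1.488115, sinh(ωT) = 1.102037
x(T) = p + (x₀−p)·cosh(ωT) + (ẋ₀/ω)·sinh(ωT) ⇒ p·(1 − cosh) = x(T) − x₀·cosh − (ẋ₀/ω)·sinh
numerator   = -0.0558 − (-0.1055)·1.488115 − (0.3530/3.4358)·1.102037 = -0.012029
denominator = 1 − 1.488115 = -0.488115
p = -0.012029 / -0.488115 = 0.0246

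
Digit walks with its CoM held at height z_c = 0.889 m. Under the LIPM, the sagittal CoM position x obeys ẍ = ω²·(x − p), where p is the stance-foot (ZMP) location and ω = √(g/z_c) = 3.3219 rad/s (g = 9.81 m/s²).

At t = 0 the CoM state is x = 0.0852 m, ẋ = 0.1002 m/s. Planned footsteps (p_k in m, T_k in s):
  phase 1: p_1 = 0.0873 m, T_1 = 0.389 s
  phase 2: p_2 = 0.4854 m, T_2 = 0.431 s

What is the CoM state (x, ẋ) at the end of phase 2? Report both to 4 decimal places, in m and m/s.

x = -0.1826, ẋ = -1.8960

phase 1: p=0.0873, T=0.389, ωT=1.292219, cosh=1.957759, sinh=1.683098; start (x,ẋ)=(0.085200, 0.100200) → end (x,ẋ)=(0.133957, 0.184426)
phase 2: p=0.4854, T=0.431, ωT=1.431739, cosh=2.212433, sinh=1.973539; start (x,ẋ)=(0.133957, 0.184426) → end (x,ẋ)=(-0.182577, -1.895996)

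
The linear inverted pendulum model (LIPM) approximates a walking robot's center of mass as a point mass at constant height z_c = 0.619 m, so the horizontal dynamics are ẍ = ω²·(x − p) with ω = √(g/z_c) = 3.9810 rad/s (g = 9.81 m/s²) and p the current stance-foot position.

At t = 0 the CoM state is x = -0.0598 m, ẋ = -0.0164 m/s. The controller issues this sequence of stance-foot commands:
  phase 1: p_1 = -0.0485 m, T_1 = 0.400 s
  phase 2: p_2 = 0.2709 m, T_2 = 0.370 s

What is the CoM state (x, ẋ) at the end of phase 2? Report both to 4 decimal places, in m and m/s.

x = -0.6278, ẋ = -3.2850

phase 1: p=-0.0485, T=0.400, ωT=1.592400, cosh=2.559484, sinh=2.356048; start (x,ẋ)=(-0.059800, -0.016400) → end (x,ẋ)=(-0.087128, -0.147963)
phase 2: p=0.2709, T=0.370, ωT=1.472970, cosh=2.295708, sinh=2.066464; start (x,ẋ)=(-0.087128, -0.147963) → end (x,ẋ)=(-0.627833, -3.285031)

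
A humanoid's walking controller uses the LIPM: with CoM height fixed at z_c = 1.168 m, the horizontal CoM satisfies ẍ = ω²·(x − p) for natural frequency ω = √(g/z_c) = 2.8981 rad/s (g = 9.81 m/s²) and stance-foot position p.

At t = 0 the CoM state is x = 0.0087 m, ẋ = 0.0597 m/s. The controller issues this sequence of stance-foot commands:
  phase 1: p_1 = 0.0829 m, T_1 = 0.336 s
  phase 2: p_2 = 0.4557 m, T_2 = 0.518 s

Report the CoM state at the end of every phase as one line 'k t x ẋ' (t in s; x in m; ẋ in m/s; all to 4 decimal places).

phase 1: p=0.0829, T=0.336, ωT=0.973762, cosh=1.512773, sinh=1.135113; start (x,ẋ)=(0.008700, 0.059700) → end (x,ẋ)=(-0.005965, -0.153781)
phase 2: p=0.4557, T=0.518, ωT=1.501216, cosh=2.355000, sinh=2.132141; start (x,ẋ)=(-0.005965, -0.153781) → end (x,ẋ)=(-0.744658, -3.214854)

1 0.3360 -0.0060 -0.1538
2 0.8540 -0.7447 -3.2149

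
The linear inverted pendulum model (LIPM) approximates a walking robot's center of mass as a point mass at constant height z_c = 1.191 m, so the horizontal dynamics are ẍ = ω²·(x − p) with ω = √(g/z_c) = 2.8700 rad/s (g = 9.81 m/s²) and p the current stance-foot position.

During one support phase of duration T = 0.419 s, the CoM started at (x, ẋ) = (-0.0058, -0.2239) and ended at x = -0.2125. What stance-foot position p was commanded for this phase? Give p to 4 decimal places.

ωT = 2.8700·0.419 = 1.202530; cosh(ωT) = 1.814480, sinh(ωT) = 1.514047
x(T) = p + (x₀−p)·cosh(ωT) + (ẋ₀/ω)·sinh(ωT) ⇒ p·(1 − cosh) = x(T) − x₀·cosh − (ẋ₀/ω)·sinh
numerator   = -0.2125 − (-0.0058)·1.814480 − (-0.2239/2.8700)·1.514047 = -0.083859
denominator = 1 − 1.814480 = -0.814480
p = -0.083859 / -0.814480 = 0.1030

p = 0.1030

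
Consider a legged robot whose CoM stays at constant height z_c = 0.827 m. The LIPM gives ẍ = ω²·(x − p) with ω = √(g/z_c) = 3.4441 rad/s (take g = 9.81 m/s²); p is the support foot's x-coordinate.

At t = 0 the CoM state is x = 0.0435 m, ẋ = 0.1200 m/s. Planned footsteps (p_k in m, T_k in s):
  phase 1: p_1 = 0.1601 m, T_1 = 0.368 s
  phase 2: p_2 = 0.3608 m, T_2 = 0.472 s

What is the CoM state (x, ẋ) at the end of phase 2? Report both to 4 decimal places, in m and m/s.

phase 1: p=0.1601, T=0.368, ωT=1.267429, cosh=1.916632, sinh=1.635077; start (x,ẋ)=(0.043500, 0.120000) → end (x,ẋ)=(-0.006410, -0.426622)
phase 2: p=0.3608, T=0.472, ωT=1.625615, cosh=2.639167, sinh=2.442377; start (x,ẋ)=(-0.006410, -0.426622) → end (x,ẋ)=(-0.910866, -4.214816)

x = -0.9109, ẋ = -4.2148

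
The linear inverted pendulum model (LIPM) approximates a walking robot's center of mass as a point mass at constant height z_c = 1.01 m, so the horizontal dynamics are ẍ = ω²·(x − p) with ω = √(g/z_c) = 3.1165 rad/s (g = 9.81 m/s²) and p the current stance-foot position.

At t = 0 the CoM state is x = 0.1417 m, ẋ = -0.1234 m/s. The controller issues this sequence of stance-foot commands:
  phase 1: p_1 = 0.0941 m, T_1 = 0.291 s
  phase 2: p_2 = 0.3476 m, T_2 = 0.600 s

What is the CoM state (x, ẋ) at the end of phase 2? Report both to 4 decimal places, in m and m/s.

phase 1: p=0.0941, T=0.291, ωT=0.906901, cosh=1.440205, sinh=1.036432; start (x,ẋ)=(0.141700, -0.123400) → end (x,ẋ)=(0.121616, -0.023971)
phase 2: p=0.3476, T=0.600, ωT=1.869900, cosh=3.320893, sinh=3.166754; start (x,ẋ)=(0.121616, -0.023971) → end (x,ẋ)=(-0.427228, -2.309890)

x = -0.4272, ẋ = -2.3099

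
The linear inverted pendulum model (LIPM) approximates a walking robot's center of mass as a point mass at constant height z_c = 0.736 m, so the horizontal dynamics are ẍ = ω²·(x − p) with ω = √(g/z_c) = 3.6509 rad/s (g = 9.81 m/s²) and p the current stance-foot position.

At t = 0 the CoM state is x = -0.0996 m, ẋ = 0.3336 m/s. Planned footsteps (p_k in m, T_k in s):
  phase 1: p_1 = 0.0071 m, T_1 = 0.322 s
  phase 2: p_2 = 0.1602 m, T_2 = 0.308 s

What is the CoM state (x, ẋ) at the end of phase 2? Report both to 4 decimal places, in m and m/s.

x = -0.1867, ẋ = -1.0124

phase 1: p=0.0071, T=0.322, ωT=1.175590, cosh=1.774345, sinh=1.465708; start (x,ẋ)=(-0.099600, 0.333600) → end (x,ẋ)=(-0.048294, 0.020953)
phase 2: p=0.1602, T=0.308, ωT=1.124477, cosh=1.701715, sinh=1.376892; start (x,ẋ)=(-0.048294, 0.020953) → end (x,ẋ)=(-0.186695, -1.012421)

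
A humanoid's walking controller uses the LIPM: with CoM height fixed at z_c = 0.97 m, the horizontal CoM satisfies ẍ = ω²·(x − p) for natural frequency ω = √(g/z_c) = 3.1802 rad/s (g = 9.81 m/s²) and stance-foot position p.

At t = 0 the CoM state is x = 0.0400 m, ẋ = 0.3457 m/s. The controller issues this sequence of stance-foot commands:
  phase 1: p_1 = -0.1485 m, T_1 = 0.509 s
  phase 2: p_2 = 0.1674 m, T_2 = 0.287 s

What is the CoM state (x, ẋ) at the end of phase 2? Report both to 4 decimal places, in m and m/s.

x = 1.5819, ẋ = 4.8814

phase 1: p=-0.1485, T=0.509, ωT=1.618722, cosh=2.622394, sinh=2.424242; start (x,ẋ)=(0.040000, 0.345700) → end (x,ẋ)=(0.609346, 2.359816)
phase 2: p=0.1674, T=0.287, ωT=0.912717, cosh=1.446257, sinh=1.044825; start (x,ẋ)=(0.609346, 2.359816) → end (x,ẋ)=(1.581863, 4.881378)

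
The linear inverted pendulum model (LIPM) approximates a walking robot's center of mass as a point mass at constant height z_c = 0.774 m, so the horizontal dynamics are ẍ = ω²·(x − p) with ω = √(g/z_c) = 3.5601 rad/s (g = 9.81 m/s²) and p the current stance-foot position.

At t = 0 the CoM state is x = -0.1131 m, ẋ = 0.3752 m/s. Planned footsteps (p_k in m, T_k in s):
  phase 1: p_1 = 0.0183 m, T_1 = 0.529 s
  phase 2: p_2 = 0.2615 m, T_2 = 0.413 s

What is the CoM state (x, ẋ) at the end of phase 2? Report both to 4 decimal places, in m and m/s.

phase 1: p=0.0183, T=0.529, ωT=1.883293, cosh=3.363604, sinh=3.211516; start (x,ẋ)=(-0.113100, 0.375200) → end (x,ẋ)=(-0.085215, -0.240314)
phase 2: p=0.2615, T=0.413, ωT=1.470321, cosh=2.290242, sinh=2.060391; start (x,ẋ)=(-0.085215, -0.240314) → end (x,ẋ)=(-0.671642, -3.093599)

x = -0.6716, ẋ = -3.0936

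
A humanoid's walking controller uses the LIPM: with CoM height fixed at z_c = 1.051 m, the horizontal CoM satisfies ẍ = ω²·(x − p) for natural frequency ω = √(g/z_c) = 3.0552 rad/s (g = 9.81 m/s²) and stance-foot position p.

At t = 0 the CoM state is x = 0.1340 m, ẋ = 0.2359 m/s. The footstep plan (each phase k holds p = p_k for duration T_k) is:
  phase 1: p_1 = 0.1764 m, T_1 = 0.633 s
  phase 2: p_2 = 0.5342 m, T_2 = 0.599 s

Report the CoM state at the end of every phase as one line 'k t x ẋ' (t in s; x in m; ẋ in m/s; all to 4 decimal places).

phase 1: p=0.1764, T=0.633, ωT=1.933942, cosh=3.530648, sinh=3.386071; start (x,ẋ)=(0.134000, 0.235900) → end (x,ẋ)=(0.288148, 0.394247)
phase 2: p=0.5342, T=0.599, ωT=1.830065, cosh=3.197347, sinh=3.036944; start (x,ẋ)=(0.288148, 0.394247) → end (x,ẋ)=(0.139377, -1.022443)

1 0.6330 0.2881 0.3942
2 1.2320 0.1394 -1.0224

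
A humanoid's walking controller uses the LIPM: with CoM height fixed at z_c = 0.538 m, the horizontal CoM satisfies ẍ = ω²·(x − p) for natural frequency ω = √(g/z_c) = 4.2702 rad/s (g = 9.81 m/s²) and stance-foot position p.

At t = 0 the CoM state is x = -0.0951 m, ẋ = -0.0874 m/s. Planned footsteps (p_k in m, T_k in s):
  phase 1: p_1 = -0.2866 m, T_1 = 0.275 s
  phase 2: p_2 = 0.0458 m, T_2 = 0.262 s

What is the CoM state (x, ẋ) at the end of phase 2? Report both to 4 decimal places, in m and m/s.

phase 1: p=-0.2866, T=0.275, ωT=1.174305, cosh=1.772463, sinh=1.463430; start (x,ẋ)=(-0.095100, -0.087400) → end (x,ẋ)=(0.022874, 1.041797)
phase 2: p=0.0458, T=0.262, ωT=1.118792, cosh=1.693915, sinh=1.367241; start (x,ẋ)=(0.022874, 1.041797) → end (x,ẋ)=(0.340530, 1.630864)

x = 0.3405, ẋ = 1.6309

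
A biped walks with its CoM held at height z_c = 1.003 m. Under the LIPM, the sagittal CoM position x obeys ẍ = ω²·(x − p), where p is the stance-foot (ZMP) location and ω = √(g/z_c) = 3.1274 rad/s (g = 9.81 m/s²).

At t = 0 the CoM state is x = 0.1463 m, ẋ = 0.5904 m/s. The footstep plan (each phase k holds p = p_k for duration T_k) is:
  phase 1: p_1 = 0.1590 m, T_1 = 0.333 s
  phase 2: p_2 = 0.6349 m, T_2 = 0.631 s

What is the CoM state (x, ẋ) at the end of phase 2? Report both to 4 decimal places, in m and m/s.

x = 0.6796, ẋ = 0.3775

phase 1: p=0.1590, T=0.333, ωT=1.041424, cosh=1.593100, sinh=1.240149; start (x,ẋ)=(0.146300, 0.590400) → end (x,ẋ)=(0.372887, 0.891310)
phase 2: p=0.6349, T=0.631, ωT=1.973389, cosh=3.667003, sinh=3.528019; start (x,ẋ)=(0.372887, 0.891310) → end (x,ẋ)=(0.679583, 0.377507)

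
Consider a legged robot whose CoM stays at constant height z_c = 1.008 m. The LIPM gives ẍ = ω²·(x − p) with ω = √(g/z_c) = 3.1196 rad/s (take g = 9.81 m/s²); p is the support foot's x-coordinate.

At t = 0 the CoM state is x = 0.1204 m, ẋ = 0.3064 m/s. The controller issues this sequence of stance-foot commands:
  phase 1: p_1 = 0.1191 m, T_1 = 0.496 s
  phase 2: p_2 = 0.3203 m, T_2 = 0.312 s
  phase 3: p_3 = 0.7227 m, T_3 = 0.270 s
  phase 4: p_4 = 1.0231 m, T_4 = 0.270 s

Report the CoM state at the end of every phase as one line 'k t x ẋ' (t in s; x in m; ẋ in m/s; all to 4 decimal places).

1 0.4960 0.3426 0.7616
2 0.8080 0.6310 1.2306
3 1.0780 0.9694 1.4230
4 1.3480 1.3805 1.8000

phase 1: p=0.1191, T=0.496, ωT=1.547322, cosh=2.455843, sinh=2.243025; start (x,ẋ)=(0.120400, 0.306400) → end (x,ẋ)=(0.342597, 0.761567)
phase 2: p=0.3203, T=0.312, ωT=0.973315, cosh=1.512266, sinh=1.134438; start (x,ẋ)=(0.342597, 0.761567) → end (x,ẋ)=(0.630962, 1.230602)
phase 3: p=0.7227, T=0.270, ωT=0.842292, cosh=1.376202, sinh=0.945480; start (x,ẋ)=(0.630962, 1.230602) → end (x,ẋ)=(0.969418, 1.422975)
phase 4: p=1.0231, T=0.270, ωT=0.842292, cosh=1.376202, sinh=0.945480; start (x,ẋ)=(0.969418, 1.422975) → end (x,ẋ)=(1.380494, 1.799965)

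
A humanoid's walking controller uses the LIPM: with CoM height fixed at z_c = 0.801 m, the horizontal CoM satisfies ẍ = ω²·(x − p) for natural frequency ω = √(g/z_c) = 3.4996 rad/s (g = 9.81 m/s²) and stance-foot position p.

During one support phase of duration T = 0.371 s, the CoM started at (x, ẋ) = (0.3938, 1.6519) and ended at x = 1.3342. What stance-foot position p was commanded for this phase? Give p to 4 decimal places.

ωT = 3.4996·0.371 = 1.298352; cosh(ωT) = 1.968117, sinh(ωT) = 1.695136
x(T) = p + (x₀−p)·cosh(ωT) + (ẋ₀/ω)·sinh(ωT) ⇒ p·(1 − cosh) = x(T) − x₀·cosh − (ẋ₀/ω)·sinh
numerator   = 1.3342 − (0.3938)·1.968117 − (1.6519/3.4996)·1.695136 = -0.240992
denominator = 1 − 1.968117 = -0.968117
p = -0.240992 / -0.968117 = 0.2489

p = 0.2489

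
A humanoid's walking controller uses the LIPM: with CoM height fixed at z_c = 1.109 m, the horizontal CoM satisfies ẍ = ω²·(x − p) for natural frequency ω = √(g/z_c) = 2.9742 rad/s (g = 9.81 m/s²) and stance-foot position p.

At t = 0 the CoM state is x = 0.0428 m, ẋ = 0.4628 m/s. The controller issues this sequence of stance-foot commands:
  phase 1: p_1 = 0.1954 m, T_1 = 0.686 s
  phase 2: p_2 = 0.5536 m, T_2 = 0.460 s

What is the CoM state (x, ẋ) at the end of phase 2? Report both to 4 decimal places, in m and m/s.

phase 1: p=0.1954, T=0.686, ωT=2.040301, cosh=3.911458, sinh=3.781468; start (x,ẋ)=(0.042800, 0.462800) → end (x,ẋ)=(0.186926, 0.093954)
phase 2: p=0.5536, T=0.460, ωT=1.368132, cosh=2.091294, sinh=1.836712; start (x,ẋ)=(0.186926, 0.093954) → end (x,ẋ)=(-0.155201, -1.806559)

x = -0.1552, ẋ = -1.8066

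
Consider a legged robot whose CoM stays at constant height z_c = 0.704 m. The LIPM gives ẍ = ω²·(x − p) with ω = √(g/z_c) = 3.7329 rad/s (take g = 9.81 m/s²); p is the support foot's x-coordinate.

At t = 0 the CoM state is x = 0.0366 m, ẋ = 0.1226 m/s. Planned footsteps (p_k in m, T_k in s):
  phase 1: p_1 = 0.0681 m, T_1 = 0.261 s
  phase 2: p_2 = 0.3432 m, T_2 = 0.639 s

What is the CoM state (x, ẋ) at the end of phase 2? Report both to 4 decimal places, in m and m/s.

x = -1.1454, ẋ = -5.4539

phase 1: p=0.0681, T=0.261, ωT=0.974287, cosh=1.513369, sinh=1.135908; start (x,ẋ)=(0.036600, 0.122600) → end (x,ẋ)=(0.057736, 0.051972)
phase 2: p=0.3432, T=0.639, ωT=2.385323, cosh=5.477316, sinh=5.385256; start (x,ẋ)=(0.057736, 0.051972) → end (x,ẋ)=(-1.145402, -5.453917)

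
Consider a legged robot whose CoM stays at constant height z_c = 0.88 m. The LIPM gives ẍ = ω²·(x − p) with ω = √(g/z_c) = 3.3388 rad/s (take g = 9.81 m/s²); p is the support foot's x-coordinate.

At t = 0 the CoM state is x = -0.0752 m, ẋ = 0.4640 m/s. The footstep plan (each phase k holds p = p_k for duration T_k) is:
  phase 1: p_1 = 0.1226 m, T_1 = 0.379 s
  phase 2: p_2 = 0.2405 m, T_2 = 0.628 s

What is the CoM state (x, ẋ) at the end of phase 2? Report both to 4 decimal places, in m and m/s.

phase 1: p=0.1226, T=0.379, ωT=1.265405, cosh=1.913327, sinh=1.631202; start (x,ẋ)=(-0.075200, 0.464000) → end (x,ẋ)=(-0.029165, -0.189486)
phase 2: p=0.2405, T=0.628, ωT=2.096766, cosh=4.131330, sinh=4.008477; start (x,ẋ)=(-0.029165, -0.189486) → end (x,ẋ)=(-1.101065, -4.391885)

x = -1.1011, ẋ = -4.3919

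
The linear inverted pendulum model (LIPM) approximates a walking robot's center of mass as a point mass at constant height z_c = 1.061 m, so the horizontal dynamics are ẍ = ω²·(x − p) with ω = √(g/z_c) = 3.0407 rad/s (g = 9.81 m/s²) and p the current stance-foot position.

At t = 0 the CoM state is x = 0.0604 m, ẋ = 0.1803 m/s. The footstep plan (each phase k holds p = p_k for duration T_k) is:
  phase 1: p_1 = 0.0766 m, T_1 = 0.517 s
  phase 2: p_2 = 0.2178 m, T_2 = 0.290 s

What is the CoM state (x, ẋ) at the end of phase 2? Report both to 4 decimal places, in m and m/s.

x = 0.2655, ẋ = 0.3425

phase 1: p=0.0766, T=0.517, ωT=1.572042, cosh=2.512047, sinh=2.304426; start (x,ẋ)=(0.060400, 0.180300) → end (x,ẋ)=(0.172547, 0.339408)
phase 2: p=0.2178, T=0.290, ωT=0.881803, cosh=1.414643, sinh=1.000607; start (x,ẋ)=(0.172547, 0.339408) → end (x,ẋ)=(0.265473, 0.342456)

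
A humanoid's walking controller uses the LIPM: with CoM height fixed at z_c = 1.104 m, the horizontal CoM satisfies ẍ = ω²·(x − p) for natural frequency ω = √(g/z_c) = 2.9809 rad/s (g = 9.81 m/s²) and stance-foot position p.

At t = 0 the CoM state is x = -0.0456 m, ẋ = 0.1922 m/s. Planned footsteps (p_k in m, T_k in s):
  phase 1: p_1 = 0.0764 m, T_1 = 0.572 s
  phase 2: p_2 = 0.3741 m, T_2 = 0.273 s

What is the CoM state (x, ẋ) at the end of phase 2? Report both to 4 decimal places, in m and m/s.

x = -0.3923, ẋ = -1.8465

phase 1: p=0.0764, T=0.572, ωT=1.705075, cosh=2.841778, sinh=2.660019; start (x,ẋ)=(-0.045600, 0.192200) → end (x,ẋ)=(-0.098786, -0.421179)
phase 2: p=0.3741, T=0.273, ωT=0.813786, cosh=1.349806, sinh=0.906628; start (x,ẋ)=(-0.098786, -0.421179) → end (x,ẋ)=(-0.392305, -1.846518)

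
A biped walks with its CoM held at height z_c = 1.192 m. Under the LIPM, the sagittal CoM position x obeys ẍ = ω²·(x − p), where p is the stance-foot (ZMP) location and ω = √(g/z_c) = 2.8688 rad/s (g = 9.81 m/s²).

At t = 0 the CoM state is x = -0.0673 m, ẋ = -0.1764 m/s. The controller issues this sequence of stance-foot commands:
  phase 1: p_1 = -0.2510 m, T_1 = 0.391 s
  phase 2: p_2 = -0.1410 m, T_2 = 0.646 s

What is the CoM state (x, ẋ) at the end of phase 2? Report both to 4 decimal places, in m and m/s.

phase 1: p=-0.2510, T=0.391, ωT=1.121701, cosh=1.697898, sinh=1.372173; start (x,ẋ)=(-0.067300, -0.176400) → end (x,ẋ)=(-0.023470, 0.423624)
phase 2: p=-0.1410, T=0.646, ωT=1.853245, cosh=3.268609, sinh=3.111881; start (x,ẋ)=(-0.023470, 0.423624) → end (x,ẋ)=(0.702679, 2.433896)

x = 0.7027, ẋ = 2.4339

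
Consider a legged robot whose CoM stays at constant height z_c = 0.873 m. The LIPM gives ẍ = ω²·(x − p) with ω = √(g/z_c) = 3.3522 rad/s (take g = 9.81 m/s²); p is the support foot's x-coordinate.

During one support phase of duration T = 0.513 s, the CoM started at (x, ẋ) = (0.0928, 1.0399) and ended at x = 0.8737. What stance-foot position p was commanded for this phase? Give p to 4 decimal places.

ωT = 3.3522·0.513 = 1.719679; cosh(ωT) = 2.880929, sinh(ωT) = 2.701805
x(T) = p + (x₀−p)·cosh(ωT) + (ẋ₀/ω)·sinh(ωT) ⇒ p·(1 − cosh) = x(T) − x₀·cosh − (ẋ₀/ω)·sinh
numerator   = 0.8737 − (0.0928)·2.880929 − (1.0399/3.3522)·2.701805 = -0.231788
denominator = 1 − 2.880929 = -1.880929
p = -0.231788 / -1.880929 = 0.1232

p = 0.1232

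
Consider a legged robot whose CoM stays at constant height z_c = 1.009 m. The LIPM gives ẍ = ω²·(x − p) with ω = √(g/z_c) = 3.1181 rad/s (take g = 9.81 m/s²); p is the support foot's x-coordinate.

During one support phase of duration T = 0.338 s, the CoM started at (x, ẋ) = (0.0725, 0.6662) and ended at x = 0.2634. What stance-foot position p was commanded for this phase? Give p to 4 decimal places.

p = 0.2012

ωT = 3.1181·0.338 = 1.053918; cosh(ωT) = 1.608719, sinh(ωT) = 1.260150
x(T) = p + (x₀−p)·cosh(ωT) + (ẋ₀/ω)·sinh(ωT) ⇒ p·(1 − cosh) = x(T) − x₀·cosh − (ẋ₀/ω)·sinh
numerator   = 0.2634 − (0.0725)·1.608719 − (0.6662/3.1181)·1.260150 = -0.122470
denominator = 1 − 1.608719 = -0.608719
p = -0.122470 / -0.608719 = 0.2012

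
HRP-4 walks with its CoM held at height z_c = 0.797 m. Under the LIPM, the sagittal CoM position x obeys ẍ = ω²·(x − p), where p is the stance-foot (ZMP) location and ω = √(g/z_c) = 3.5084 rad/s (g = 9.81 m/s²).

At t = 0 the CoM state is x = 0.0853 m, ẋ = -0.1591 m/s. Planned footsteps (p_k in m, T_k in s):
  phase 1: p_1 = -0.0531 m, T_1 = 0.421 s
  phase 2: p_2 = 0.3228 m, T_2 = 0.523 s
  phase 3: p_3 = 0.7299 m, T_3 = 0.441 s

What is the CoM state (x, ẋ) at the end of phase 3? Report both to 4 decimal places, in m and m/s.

phase 1: p=-0.0531, T=0.421, ωT=1.477036, cosh=2.304130, sinh=2.075816; start (x,ẋ)=(0.085300, -0.159100) → end (x,ẋ)=(0.171657, 0.641352)
phase 2: p=0.3228, T=0.523, ωT=1.834893, cosh=3.212048, sinh=3.052417; start (x,ẋ)=(0.171657, 0.641352) → end (x,ẋ)=(0.395317, 0.441444)
phase 3: p=0.7299, T=0.441, ωT=1.547204, cosh=2.455580, sinh=2.242738; start (x,ẋ)=(0.395317, 0.441444) → end (x,ẋ)=(0.190496, -1.548640)

x = 0.1905, ẋ = -1.5486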